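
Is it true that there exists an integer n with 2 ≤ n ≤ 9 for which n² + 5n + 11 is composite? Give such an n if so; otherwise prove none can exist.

At n = 6: 6² + 5·6 + 11 = 77 = 7·11, which is composite.

n = 6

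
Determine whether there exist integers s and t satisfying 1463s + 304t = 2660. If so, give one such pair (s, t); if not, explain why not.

s = 12, t = -49

gcd(1463, 304) = 19, and 19 divides 2660, so integer solutions exist.
Dividing through by 19 reduces the equation to 77s + 16t = 140.
Euclidean algorithm: 77 = 4·16 + 13, 16 = 1·13 + 3, 13 = 4·3 + 1, 3 = 3·1 + 0.
Unwinding: 1 = 13 − 4·3 = 13 − 4·(16 − 1·13) = −4·16 + 5·13 = −4·16 + 5·(77 − 4·16) = 5·77 − 24·16, i.e. 77·5 + 16·(-24) = 1.
Scaling by 140 gives the particular solution (s, t) = (700, -3360).
The general solution is s = 700 + 16k, t = -3360 − 77k; taking k = -43 gives the smaller pair s = 12, t = -49.
Indeed 1463·12 + 304·(-49) = 17556 − 14896 = 2660.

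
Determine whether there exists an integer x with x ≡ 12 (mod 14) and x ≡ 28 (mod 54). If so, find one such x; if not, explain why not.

x = 82

Here gcd(14, 54) = 2, and both 12 and 28 leave remainder 0 mod 2, so the system is consistent.
List candidates x ≡ 12 (mod 14): 12, 26, 40, 54, 68, 82. Modulo 54 these are 12, 26, 40, 0, 14, 28; 82 gives 28 as required.
Check: 82 mod 14 = 12, 82 mod 54 = 28. ✓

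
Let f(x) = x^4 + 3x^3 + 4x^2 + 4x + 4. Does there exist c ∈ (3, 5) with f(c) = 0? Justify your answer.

The endpoint values f(3) = 214 and f(5) = 1124 are both positive. Claim: f(x) > 0 for every x in (3, 5).
Substitute x = 3 + u, where 0 < u < 2 on the interval. Expanding, f(3 + u) = u^4 + 15u^3 + 85u^2 + 217u + 214.
All 5 nonzero coefficients of this polynomial in u are positive; hence for u > 0 the value is a sum of positive terms (the constant 214 among them).
So f is strictly positive on (3, 5); no root exists in the interval.

No such root exists.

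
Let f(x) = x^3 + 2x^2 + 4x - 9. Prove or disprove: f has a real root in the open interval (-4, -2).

f(-4) = -57 and f(-2) = -17, both negative.
f'(x) = 3x^2 + 4x + 4 has discriminant 4² − 4·3·4 = -32 < 0, so f' has no real roots and is positive for every real x.
Hence f is strictly increasing on ℝ, and in particular on [-4, -2]. A strictly monotone function with same-sign endpoint values stays negative on the whole interval, so f has no zero in (-4, -2).

No such root exists.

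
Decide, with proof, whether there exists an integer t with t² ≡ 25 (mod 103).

t = 98

t = 98 works: 98² = 9604, and 9604 − 25 = 9579 = 93·103.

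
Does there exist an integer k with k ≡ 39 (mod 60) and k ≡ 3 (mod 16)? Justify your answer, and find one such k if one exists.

Here gcd(60, 16) = 4, and both 39 and 3 leave remainder 3 mod 4, so the system is consistent.
The integers ≡ 39 (mod 60) are 39, 99, …; their remainders mod 16 are 7, 3, so k = 99 is the first that is ≡ 3 (mod 16).
Verify: 99 = 1·60 + 39 and 99 = 6·16 + 3. ✓

k = 99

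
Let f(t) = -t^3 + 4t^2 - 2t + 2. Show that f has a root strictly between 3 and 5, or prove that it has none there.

f(3) = 5 and f(5) = -33, which have opposite signs.
f is continuous everywhere (it is a polynomial), in particular on [3, 5].
By the Intermediate Value Theorem f must vanish at some point of (3, 5).

Yes, f has a root in the interval.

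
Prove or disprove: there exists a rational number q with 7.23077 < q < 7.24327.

q = 123/17

Look for a denominator N such that an integer falls strictly between N·7.23077 and N·7.24327. N = 17 works: 17·7.23077 = 122.92309 < 123 < 123.13559 = 17·7.24327.
Hence 123/17 is a rational number with 7.23077 < 123/17 < 7.24327.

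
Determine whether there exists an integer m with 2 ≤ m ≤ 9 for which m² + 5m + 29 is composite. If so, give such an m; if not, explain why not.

m = 4

At m = 4: 4² + 5·4 + 29 = 65 = 5·13, which is composite.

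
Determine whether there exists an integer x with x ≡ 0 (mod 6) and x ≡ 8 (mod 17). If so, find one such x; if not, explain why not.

x = 42

Since 6 and 17 share no common factor, CRT says the pair of congruences has a solution (unique mod 102).
Write x = 0 + 6t and require 0 + 6t ≡ 8 (mod 17), i.e. 6t ≡ 8 (mod 17).
Since 6·3 = 18 = 1·17 + 1, the inverse of 6 mod 17 is 3.
Multiplying by 3: t ≡ 3·8 = 24 ≡ 7 (mod 17).
Taking t = 7 gives x = 0 + 6·7 = 42.
Indeed 42 ≡ 0 (mod 6) and 42 ≡ 8 (mod 17).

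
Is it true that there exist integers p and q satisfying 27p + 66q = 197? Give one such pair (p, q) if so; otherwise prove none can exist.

No, no such integers exist.

gcd(27, 66) = 3, so every integer of the form 27p + 66q is a multiple of 3.
However 197 leaves remainder 2 on division by 3.
Therefore 27p + 66q = 197 has no solution in integers.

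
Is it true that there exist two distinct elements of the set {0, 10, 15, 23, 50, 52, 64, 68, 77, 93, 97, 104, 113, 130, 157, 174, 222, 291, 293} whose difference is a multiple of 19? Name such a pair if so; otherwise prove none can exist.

No such pair exists.

Two integers differ by a multiple of 19 exactly when they have the same residue mod 19. The residues are 0↦0, 10↦10, 15↦15, 23↦4, 50↦12, 52↦14, 64↦7, 68↦11, 77↦1, 93↦17, 97↦2, 104↦9, 113↦18, 130↦16, 157↦5, 174↦3, 222↦13, 291↦6, 293↦8.
All 19 residues are distinct, so no two elements differ by a multiple of 19.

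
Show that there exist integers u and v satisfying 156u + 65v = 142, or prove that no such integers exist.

No, no such integers exist.

Any value of 156u + 65v is a multiple of gcd(156, 65) = 13.
But 142 is not a multiple of 13 (it leaves remainder 12).
So the equation is unsolvable over ℤ.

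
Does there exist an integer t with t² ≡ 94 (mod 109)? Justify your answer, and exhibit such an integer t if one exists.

t = 58 works: 58² = 3364, and 3364 − 94 = 3270 = 30·109.

t = 58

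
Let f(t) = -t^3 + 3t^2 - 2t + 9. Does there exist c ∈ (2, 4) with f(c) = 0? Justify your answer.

f(2) = 9 and f(4) = -15, which have opposite signs.
As a polynomial, f is continuous on every closed interval.
By the Intermediate Value Theorem f must vanish at some point of (2, 4).

Yes, f has a root in the interval.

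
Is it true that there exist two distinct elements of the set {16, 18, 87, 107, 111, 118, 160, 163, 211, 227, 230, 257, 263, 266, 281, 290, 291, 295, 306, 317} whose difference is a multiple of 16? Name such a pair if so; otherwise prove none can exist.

16 mod 16 = 0 and 160 mod 16 = 0, so 160 − 16 = 144 = 9·16.

The pair (16, 160) works.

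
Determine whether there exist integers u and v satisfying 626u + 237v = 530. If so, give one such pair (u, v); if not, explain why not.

u = 175, v = -460

Since gcd(626, 237) = 1, every integer is an integer combination of 626 and 237.
Run the Euclidean algorithm on 626 and 237: 626 = 2·237 + 152, 237 = 1·152 + 85, 152 = 1·85 + 67, 85 = 1·67 + 18, 67 = 3·18 + 13, 18 = 1·13 + 5, 13 = 2·5 + 3, 5 = 1·3 + 2, 3 = 1·2 + 1, 2 = 2·1 + 0.
Back-substituting, 1 = 3 − 1·2 = 3 − (5 − 1·3) = −5 + 2·3 = −5 + 2·(13 − 2·5) = 2·13 − 5·5 = 2·13 − 5·(18 − 1·13) = −5·18 + 7·13 = −5·18 + 7·(67 − 3·18) = 7·67 − 26·18 = 7·67 − 26·(85 − 1·67) = −26·85 + 33·67 = −26·85 + 33·(152 − 1·85) = 33·152 − 59·85 = 33·152 − 59·(237 − 1·152) = −59·237 + 92·152 = −59·237 + 92·(626 − 2·237) = 92·626 − 243·237; that is, 626·92 + 237·(-243) = 1.
Scaling by 530 gives the particular solution (u, v) = (48760, -128790).
Subtracting 205·237 from u and adding 205·626 to v gives the tidier solution (175, -460).
Indeed 626·175 + 237·(-460) = 109550 − 109020 = 530.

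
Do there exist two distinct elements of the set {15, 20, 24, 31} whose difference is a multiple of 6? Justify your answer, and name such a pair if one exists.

No such pair exists.

Two integers differ by a multiple of 6 exactly when they have the same residue mod 6. The residues are 15↦3, 20↦2, 24↦0, 31↦1.
These 4 residues are pairwise different, hence no difference of two elements is divisible by 6.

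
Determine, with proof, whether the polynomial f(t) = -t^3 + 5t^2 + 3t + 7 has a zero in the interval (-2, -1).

No such root exists.

The endpoint values f(-2) = 29 and f(-1) = 10 are both positive. Claim: f(t) > 0 for every t in (-2, -1).
Substitute t = -1 − u, where 0 < u < 1 on the interval. Expanding, f(-1 − u) = u^3 + 8u^2 + 10u + 10.
The nonzero coefficients here are all positive, so for u > 0 every term is positive (or zero), and the constant term 10 is strictly positive.
So f is strictly positive on (-2, -1); no root exists in the interval.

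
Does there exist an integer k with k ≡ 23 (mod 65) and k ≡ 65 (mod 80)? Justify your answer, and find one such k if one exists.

No, no such integer exists.

Reduce both congruences modulo 5, which divides 65 and 80: they say k ≡ 23 (mod 5) and k ≡ 65 (mod 5).
But 23 mod 5 = 3 while 65 mod 5 = 0, a contradiction.
So no integer satisfies both congruences.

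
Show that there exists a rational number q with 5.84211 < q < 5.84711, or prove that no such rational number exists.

Look for a denominator N such that an integer falls strictly between N·5.84211 and N·5.84711. N = 13 works: 13·5.84211 = 75.94743 < 76 < 76.01243 = 13·5.84711.
Hence 76/13 is a rational number with 5.84211 < 76/13 < 5.84711.

q = 76/13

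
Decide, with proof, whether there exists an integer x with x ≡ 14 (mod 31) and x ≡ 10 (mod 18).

x = 262

Since 31 and 18 share no common factor, CRT says the pair of congruences has a solution (unique mod 558).
Write x = 14 + 31t and require 14 + 31t ≡ 10 (mod 18), i.e. 31t ≡ 14 (mod 18).
31 ≡ 13 (mod 18), so this reads 13t ≡ 14 (mod 18). To invert 13 modulo 18: 18 = 1·13 + 5, 13 = 2·5 + 3, 5 = 1·3 + 2, 3 = 1·2 + 1, 2 = 2·1 + 0, and unwinding, 1 = 3 − 1·2 = 3 − (5 − 1·3) = −5 + 2·3 = −5 + 2·(13 − 2·5) = 2·13 − 5·5 = 2·13 − 5·(18 − 1·13) = −5·18 + 7·13. Thus 13⁻¹ ≡ 7 (mod 18).
Therefore t ≡ 7·14 = 98 ≡ 8 (mod 18).
With t = 8: x = 14 + 31·8 = 262.
Verify: 262 = 8·31 + 14 and 262 = 14·18 + 10. ✓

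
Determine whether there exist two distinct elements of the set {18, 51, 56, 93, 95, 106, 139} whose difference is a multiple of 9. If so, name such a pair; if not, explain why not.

No such pair exists.

Two integers differ by a multiple of 9 exactly when they have the same residue mod 9. The residues are 18↦0, 51↦6, 56↦2, 93↦3, 95↦5, 106↦7, 139↦4.
No residue repeats among the 7 elements, so no pair has difference ≡ 0 (mod 9).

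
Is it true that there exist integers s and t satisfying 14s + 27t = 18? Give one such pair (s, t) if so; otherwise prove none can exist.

s = 9, t = -4

Since gcd(14, 27) = 1, every integer is an integer combination of 14 and 27.
Dividing repeatedly: 27 = 1·14 + 13, 14 = 1·13 + 1, 13 = 13·1 + 0.
Unwinding: 1 = 14 − 1·13 = 14 − (27 − 1·14) = −27 + 2·14, i.e. 14·2 + 27·(-1) = 1.
Times 18: 14·36 + 27·(-18) = 18, so (36, -18) solves it.
Shifting by a multiple of (27, −14) keeps it a solution: s = 36 − 1·27 = 9, t = -18 + 1·14 = -4.
Indeed 14·9 + 27·(-4) = 126 − 108 = 18.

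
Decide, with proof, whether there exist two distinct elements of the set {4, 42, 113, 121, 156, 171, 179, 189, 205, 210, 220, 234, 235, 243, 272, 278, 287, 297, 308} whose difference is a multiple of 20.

No such pair exists.

Residues mod 20: 4↦4, 42↦2, 113↦13, 121↦1, 156↦16, 171↦11, 179↦19, 189↦9, 205↦5, 210↦10, 220↦0, 234↦14, 235↦15, 243↦3, 272↦12, 278↦18, 287↦7, 297↦17, 308↦8.
All 19 residues are distinct, so no two elements differ by a multiple of 20.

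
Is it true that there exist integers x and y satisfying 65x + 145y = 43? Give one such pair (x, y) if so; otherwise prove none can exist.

There are no such integers.

gcd(65, 145) = 5, so every integer of the form 65x + 145y is a multiple of 5.
However 43 leaves remainder 3 on division by 5.
Hence no integers x, y satisfy the equation.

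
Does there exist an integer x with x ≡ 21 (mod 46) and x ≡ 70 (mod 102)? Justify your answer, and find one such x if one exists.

No, no such integer exists.

gcd(46, 102) = 2. If x ≡ 21 (mod 46) and x ≡ 70 (mod 102), then x ≡ 21 (mod 2) and x ≡ 70 (mod 2).
These are incompatible: 21 − 70 = -49 is not divisible by 2.
Hence the system has no solution.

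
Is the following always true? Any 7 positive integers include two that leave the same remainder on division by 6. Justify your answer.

Partition the integers by their residue mod 6; there are 6 classes.
Since 7 > 6, two of the 7 integers must share a residue class by the pigeonhole principle; call them a and b.
That is, a and b leave the same remainder on division by 6, as claimed.

Yes, this is always true.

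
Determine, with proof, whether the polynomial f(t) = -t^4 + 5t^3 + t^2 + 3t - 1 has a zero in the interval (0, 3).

f(0) = -1 and f(3) = 71, which have opposite signs.
Since f is a polynomial it is continuous on [0, 3].
By the Intermediate Value Theorem f must vanish at some point of (0, 3).

Such a root exists.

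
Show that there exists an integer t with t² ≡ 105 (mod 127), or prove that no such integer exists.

Apply Euler's criterion with the prime 127: 105 is a quadratic residue iff 105^63 ≡ 1 (mod 127), and a non-residue iff it is ≡ −1.
Squaring successively (mod 127): 105^2 = 11025 ≡ 103; 105^4 ≡ 103² = 10609 ≡ 68; 105^8 ≡ 68² = 4624 ≡ 52; 105^16 ≡ 52² = 2704 ≡ 37; 105^32 ≡ 37² = 1369 ≡ 99.
Since 63 = 32 + 16 + 8 + 4 + 2 + 1, 105^63 ≡ 99 · 37 · 52 · 68 · 103 · 105; multiplying out mod 127: 99·37 = 3663 ≡ 107, then 107·52 = 5564 ≡ 103, then 103·68 = 7004 ≡ 19, then 19·103 = 1957 ≡ 52, then 52·105 = 5460 ≡ 126. Thus 105^63 ≡ 126 ≡ −1 (mod 127).
The value −1 means 105 is a non-residue modulo 127, so t² ≡ 105 (mod 127) is impossible.

No, no such integer exists.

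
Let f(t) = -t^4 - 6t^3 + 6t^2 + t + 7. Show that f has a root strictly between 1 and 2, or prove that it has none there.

f(1) = 7 and f(2) = -31, which have opposite signs.
f is continuous everywhere (it is a polynomial), in particular on [1, 2].
By the Intermediate Value Theorem, f takes the value 0 somewhere in the open interval.

Such a root exists.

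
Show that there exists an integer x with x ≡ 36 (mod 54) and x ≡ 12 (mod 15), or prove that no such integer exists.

gcd(54, 15) = 3. A simultaneous solution exists iff 36 ≡ 12 (mod 3); here 36 mod 3 = 0 = 12 mod 3, so it does.
The integers ≡ 36 (mod 54) are 36, 90, 144, 198, 252, …; their remainders mod 15 are 6, 0, 9, 3, 12, so x = 252 is the first that is ≡ 12 (mod 15).
Check: 252 mod 54 = 36, 252 mod 15 = 12. ✓

x = 252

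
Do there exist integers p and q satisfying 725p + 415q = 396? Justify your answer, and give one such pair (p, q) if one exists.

gcd(725, 415) = 5, so every integer of the form 725p + 415q is a multiple of 5.
But 396 is not a multiple of 5 (it leaves remainder 1).
Therefore 725p + 415q = 396 has no solution in integers.

There are no such integers.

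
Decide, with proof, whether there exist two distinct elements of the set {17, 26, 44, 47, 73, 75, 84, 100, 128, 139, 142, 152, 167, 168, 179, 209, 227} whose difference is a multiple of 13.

Reduce each element mod 13: 17↦4, 26↦0, 44↦5, 47↦8, 73↦8, 75↦10, 84↦6, 100↦9, 128↦11, 139↦9, 142↦12, 152↦9, 167↦11, 168↦12, 179↦10, 209↦1, 227↦6. The residue 8 repeats (at 47 and 73), and 73 − 47 = 26 = 2·13.

The pair (47, 73) works.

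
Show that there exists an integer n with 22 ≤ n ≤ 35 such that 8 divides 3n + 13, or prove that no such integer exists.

n = 25

At n = 25 we get 3·25 + 13 = 88, and 88 = 8·11.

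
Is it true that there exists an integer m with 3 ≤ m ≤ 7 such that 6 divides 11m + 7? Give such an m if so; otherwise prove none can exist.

m = 7

For m = 3, 4, 5, 6 the values 40, 51, 62, 73 are not multiples of 6. At m = 7 we get 11·7 + 7 = 84, and 84 = 6·14.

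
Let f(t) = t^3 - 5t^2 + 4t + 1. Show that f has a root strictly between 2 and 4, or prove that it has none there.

f(2) = -3 and f(4) = 1, which have opposite signs.
f is continuous everywhere (it is a polynomial), in particular on [2, 4].
By the Intermediate Value Theorem f must vanish at some point of (2, 4).

Yes, f has a root in the interval.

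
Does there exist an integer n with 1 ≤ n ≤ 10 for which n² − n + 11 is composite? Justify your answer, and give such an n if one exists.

No such integer n in that range exists.

The values for n = 1, 2, …, 10 are 11, 13, 17, 23, 31, 41, 53, 67, 83, 101, and each of these is prime.
So no value in the range makes the expression composite.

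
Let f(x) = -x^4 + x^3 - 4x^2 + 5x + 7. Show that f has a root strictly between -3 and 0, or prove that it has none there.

Such a root exists.

f(-3) = -152 and f(0) = 7, which have opposite signs.
As a polynomial, f is continuous on every closed interval.
By the Intermediate Value Theorem, f takes the value 0 somewhere in the open interval.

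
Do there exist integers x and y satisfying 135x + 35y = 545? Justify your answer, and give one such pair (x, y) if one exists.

gcd(135, 35) = 5, and 5 divides 545, so integer solutions exist.
Dividing through by 5 reduces the equation to 27x + 7y = 109.
Euclidean algorithm: 27 = 3·7 + 6, 7 = 1·6 + 1, 6 = 6·1 + 0.
Unwinding: 1 = 7 − 1·6 = 7 − (27 − 3·7) = −27 + 4·7, i.e. 27·(-1) + 7·4 = 1.
Multiplying through by 109: x = (-1)·109 = -109, y = 4·109 = 436 is a solution.
Shifting by a multiple of (7, −27) keeps it a solution: x = -109 + 16·7 = 3, y = 436 − 16·27 = 4.
Indeed 135·3 + 35·4 = 405 + 140 = 545.

x = 3, y = 4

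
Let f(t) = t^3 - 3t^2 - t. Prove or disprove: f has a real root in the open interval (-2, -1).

The endpoint values f(-2) = -18 and f(-1) = -3 are both negative. Claim: f(t) < 0 for every t in (-2, -1).
Substitute t = -1 − u, where 0 < u < 1 on the interval. Expanding, f(-1 − u) = -u^3 - 6u^2 - 8u - 3.
The nonzero coefficients here are all negative, so for u > 0 every term is negative (or zero), and the constant term -3 is strictly negative.
So f is strictly negative on (-2, -1); no root exists in the interval.

f has no root in that interval.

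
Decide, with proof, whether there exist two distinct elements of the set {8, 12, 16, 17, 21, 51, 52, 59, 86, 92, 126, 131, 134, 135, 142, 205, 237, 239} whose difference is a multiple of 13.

Yes: 8 and 21.

Both 8 and 21 leave remainder 8 on division by 13; their difference 13 = 1·13 is a multiple of 13.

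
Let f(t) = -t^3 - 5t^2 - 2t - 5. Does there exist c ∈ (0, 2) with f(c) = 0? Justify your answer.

The endpoint values f(0) = -5 and f(2) = -37 are both negative. Claim: f(t) < 0 for every t in (0, 2).
Every nonzero coefficient of f(t) = -t^3 - 5t^2 - 2t - 5 is negative; for t > 0 each term then has that sign, and the constant term -5 is strictly negative.
So f is strictly negative on (0, 2); no root exists in the interval.

f has no root in that interval.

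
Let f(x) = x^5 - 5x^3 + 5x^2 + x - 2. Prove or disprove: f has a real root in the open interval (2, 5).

f has no root in that interval.

The endpoint values f(2) = 12 and f(5) = 2628 are both positive. Claim: f(x) > 0 for every x in (2, 5).
Shift to the endpoint 2: with x = 2 + u (0 < u < 3), one computes f(2 + u) = u^5 + 10u^4 + 35u^3 + 55u^2 + 41u + 12.
All 6 nonzero coefficients of this polynomial in u are positive; hence for u > 0 the value is a sum of positive terms (the constant 12 among them).
Therefore f(x) > 0 throughout (2, 5), and f has no zero there.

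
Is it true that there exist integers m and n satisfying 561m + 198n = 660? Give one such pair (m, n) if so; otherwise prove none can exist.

gcd(561, 198) = 33, and 33 divides 660, so integer solutions exist.
Dividing through by 33 reduces the equation to 17m + 6n = 20.
Euclidean algorithm: 17 = 2·6 + 5, 6 = 1·5 + 1, 5 = 5·1 + 0.
Working back up the chain: 1 = 6 − 1·5 = 6 − (17 − 2·6) = −17 + 3·6. So 17·(-1) + 6·3 = 1.
Scaling by 20 gives the particular solution (m, n) = (-20, 60).
Shifting by a multiple of (6, −17) keeps it a solution: m = -20 + 4·6 = 4, n = 60 − 4·17 = -8.
Check: 561·4 + 198·(-8) = 2244 − 1584 = 660. ✓

m = 4, n = -8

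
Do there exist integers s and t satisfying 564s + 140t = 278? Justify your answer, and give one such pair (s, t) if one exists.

No such integers exist.

Both 564 and 140 are divisible by gcd(564, 140) = 4, hence so is any combination 564s + 140t.
But 278 = 4·69 + 2, so 4 ∤ 278.
So the equation is unsolvable over ℤ.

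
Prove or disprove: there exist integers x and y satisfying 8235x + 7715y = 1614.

gcd(8235, 7715) = 5, so every integer of the form 8235x + 7715y is a multiple of 5.
However 1614 leaves remainder 4 on division by 5.
Hence no integers x, y satisfy the equation.

There are no such integers.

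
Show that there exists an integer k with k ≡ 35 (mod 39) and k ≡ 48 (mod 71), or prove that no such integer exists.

Since 39 and 71 share no common factor, CRT says the pair of congruences has a solution (unique mod 2769).
Write k = 35 + 39t and require 35 + 39t ≡ 48 (mod 71), i.e. 39t ≡ 13 (mod 71).
Since 39·51 = 1989 = 28·71 + 1, the inverse of 39 mod 71 is 51.
Multiplying by 51: t ≡ 51·13 = 663 ≡ 24 (mod 71).
With t = 24: k = 35 + 39·24 = 971.
Check: 971 mod 39 = 35, 971 mod 71 = 48. ✓

k = 971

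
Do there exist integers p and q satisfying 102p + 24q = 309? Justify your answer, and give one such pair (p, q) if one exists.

gcd(102, 24) = 6, so every integer of the form 102p + 24q is a multiple of 6.
But 309 = 6·51 + 3, so 6 ∤ 309.
Hence no integers p, q satisfy the equation.

No such integers exist.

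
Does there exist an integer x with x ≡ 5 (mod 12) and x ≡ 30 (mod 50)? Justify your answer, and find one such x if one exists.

Reduce both congruences modulo 2, which divides 12 and 50: they say x ≡ 5 (mod 2) and x ≡ 30 (mod 2).
However 5 ≡ 1 and 30 ≡ 0 (mod 2), and 1 ≠ 0.
Therefore no such x exists.

No, no such integer exists.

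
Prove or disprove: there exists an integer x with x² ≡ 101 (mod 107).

x = 23

Take x = 23. Then 23² = 529 = 4·107 + 101, so 23² ≡ 101 (mod 107).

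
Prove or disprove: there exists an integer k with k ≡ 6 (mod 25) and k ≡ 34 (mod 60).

gcd(25, 60) = 5. If k ≡ 6 (mod 25) and k ≡ 34 (mod 60), then k ≡ 6 (mod 5) and k ≡ 34 (mod 5).
But 6 mod 5 = 1 while 34 mod 5 = 4, a contradiction.
Therefore no such k exists.

There is no such integer.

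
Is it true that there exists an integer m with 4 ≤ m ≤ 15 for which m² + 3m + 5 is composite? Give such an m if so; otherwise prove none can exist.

m = 13

At m = 13: 13² + 3·13 + 5 = 213 = 3·71, which is composite.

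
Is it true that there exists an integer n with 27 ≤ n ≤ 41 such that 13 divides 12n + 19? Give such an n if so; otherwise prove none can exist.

n = 32 works, since 12·32 + 19 = 403 = 31·13.

n = 32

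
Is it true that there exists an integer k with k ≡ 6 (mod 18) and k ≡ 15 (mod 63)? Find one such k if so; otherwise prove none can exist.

Here gcd(18, 63) = 9, and both 6 and 15 leave remainder 6 mod 9, so the system is consistent.
The integers ≡ 6 (mod 18) are 6, 24, 42, 60, 78, …; their remainders mod 63 are 6, 24, 42, 60, 15, so k = 78 is the first that is ≡ 15 (mod 63).
Verify: 78 = 4·18 + 6 and 78 = 1·63 + 15. ✓

k = 78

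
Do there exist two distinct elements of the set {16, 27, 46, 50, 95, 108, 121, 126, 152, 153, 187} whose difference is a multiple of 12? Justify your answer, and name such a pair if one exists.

No, no such pair exists.

Two integers differ by a multiple of 12 exactly when they have the same residue mod 12. The residues are 16↦4, 27↦3, 46↦10, 50↦2, 95↦11, 108↦0, 121↦1, 126↦6, 152↦8, 153↦9, 187↦7.
These 11 residues are pairwise different, hence no difference of two elements is divisible by 12.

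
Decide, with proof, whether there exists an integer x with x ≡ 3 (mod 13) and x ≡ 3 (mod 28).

x = 3

The moduli 13 and 28 are coprime, so by the Chinese Remainder Theorem a unique solution modulo 364 exists.
Write x = 3 + 13t and require 3 + 13t ≡ 3 (mod 28), i.e. 13t ≡ 0 (mod 28).
t = 0 satisfies this.
With t = 0: x = 3 + 13·0 = 3.
Verify: 3 = 0·13 + 3 and 3 = 0·28 + 3. ✓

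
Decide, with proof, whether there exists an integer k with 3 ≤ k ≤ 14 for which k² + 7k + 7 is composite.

At k = 4: 4² + 7·4 + 7 = 51 = 3·17, which is composite.

k = 4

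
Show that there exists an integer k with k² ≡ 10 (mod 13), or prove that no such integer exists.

k = 7 works: 7² = 49, and 49 − 10 = 39 = 3·13.

k = 7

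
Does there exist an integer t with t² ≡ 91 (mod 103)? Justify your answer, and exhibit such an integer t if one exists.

t = 83

Take t = 83. Then 83² = 6889 = 66·103 + 91, so 83² ≡ 91 (mod 103).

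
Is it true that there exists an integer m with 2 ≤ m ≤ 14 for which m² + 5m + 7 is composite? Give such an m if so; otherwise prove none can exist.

m = 9

At m = 9: 9² + 5·9 + 7 = 133 = 7·19, which is composite.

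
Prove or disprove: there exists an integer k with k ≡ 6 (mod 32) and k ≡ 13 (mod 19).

k = 70

Since 32 and 19 share no common factor, CRT says the pair of congruences has a solution (unique mod 608).
Any solution of the first congruence is k = 6 + 32t; substituting into the second, 32t ≡ 13 − 6 ≡ 7 (mod 19).
32 ≡ 13 (mod 19), so this reads 13t ≡ 7 (mod 19). To invert 13 modulo 19: 19 = 1·13 + 6, 13 = 2·6 + 1, 6 = 6·1 + 0, and unwinding, 1 = 13 − 2·6 = 13 − 2·(19 − 1·13) = −2·19 + 3·13. Thus 13⁻¹ ≡ 3 (mod 19).
Therefore t ≡ 3·7 = 21 ≡ 2 (mod 19).
With t = 2: k = 6 + 32·2 = 70.
Check: 70 mod 32 = 6, 70 mod 19 = 13. ✓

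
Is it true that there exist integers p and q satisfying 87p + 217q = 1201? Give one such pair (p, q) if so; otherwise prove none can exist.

p = 146, q = -53

87 and 217 are coprime, so 87p + 217q ranges over all of ℤ.
Run the Euclidean algorithm on 217 and 87: 217 = 2·87 + 43, 87 = 2·43 + 1, 43 = 43·1 + 0.
Unwinding: 1 = 87 − 2·43 = 87 − 2·(217 − 2·87) = −2·217 + 5·87, i.e. 87·5 + 217·(-2) = 1.
Times 1201: 87·6005 + 217·(-2402) = 1201, so (6005, -2402) solves it.
Shifting by a multiple of (217, −87) keeps it a solution: p = 6005 − 27·217 = 146, q = -2402 + 27·87 = -53.
Indeed 87·146 + 217·(-53) = 12702 − 11501 = 1201.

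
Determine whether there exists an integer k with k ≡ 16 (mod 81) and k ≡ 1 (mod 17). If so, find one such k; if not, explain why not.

k = 664

Since 81 and 17 share no common factor, CRT says the pair of congruences has a solution (unique mod 1377).
Write k = 16 + 81t and require 16 + 81t ≡ 1 (mod 17), i.e. 81t ≡ 2 (mod 17).
81 ≡ 13 (mod 17), so this reads 13t ≡ 2 (mod 17). Note 13·4 = 52 ≡ 1 (mod 17) (as 52 − 1 = 3·17), so 13⁻¹ ≡ 4.
Multiplying by 4: t ≡ 4·2 = 8 (mod 17).
With t = 8: k = 16 + 81·8 = 664.
Check: 664 mod 81 = 16, 664 mod 17 = 1. ✓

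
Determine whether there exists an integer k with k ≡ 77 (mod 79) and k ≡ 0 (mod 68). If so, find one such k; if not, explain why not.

k = 4896

gcd(79, 68) = 1, so the Chinese Remainder Theorem guarantees exactly one residue class mod 5372 satisfying both.
Write k = 77 + 79t and require 77 + 79t ≡ 0 (mod 68), i.e. 79t ≡ 59 (mod 68).
79 ≡ 11 (mod 68), so this reads 11t ≡ 59 (mod 68). To invert 11 modulo 68: 68 = 6·11 + 2, 11 = 5·2 + 1, 2 = 2·1 + 0, and unwinding, 1 = 11 − 5·2 = 11 − 5·(68 − 6·11) = −5·68 + 31·11. Thus 11⁻¹ ≡ 31 (mod 68).
Multiplying by 31: t ≡ 31·59 = 1829 ≡ 61 (mod 68).
With t = 61: k = 77 + 79·61 = 4896.
Check: 4896 mod 79 = 77, 4896 mod 68 = 0. ✓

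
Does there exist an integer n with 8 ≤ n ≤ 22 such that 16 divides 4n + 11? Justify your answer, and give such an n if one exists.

No, no such integer n in that range exists.

At n = 8, 4·8 + 11 = 43 ≡ 11 (mod 16), and each step in n adds 4, giving residues 11, 15, 3, 7, 11, 15, 3, 7, 11, 15, 3, 7, 11, 15, 3 for n = 8, 9, …, 22.
None is 0, so 16 never divides 4n + 11 on this range.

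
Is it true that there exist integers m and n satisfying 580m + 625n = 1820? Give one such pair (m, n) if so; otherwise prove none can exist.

Since gcd(580, 625) = 5 and 1820 = 5·364, Bézout's identity guarantees a solution.
Dividing through by 5 reduces the equation to 116m + 125n = 364.
Euclidean algorithm: 125 = 1·116 + 9, 116 = 12·9 + 8, 9 = 1·8 + 1, 8 = 8·1 + 0.
Back-substituting, 1 = 9 − 1·8 = 9 − (116 − 12·9) = −116 + 13·9 = −116 + 13·(125 − 1·116) = 13·125 − 14·116; that is, 116·(-14) + 125·13 = 1.
Scaling by 364 gives the particular solution (m, n) = (-5096, 4732).
Shifting by a multiple of (125, −116) keeps it a solution: m = -5096 + 41·125 = 29, n = 4732 − 41·116 = -24.
Indeed 580·29 + 625·(-24) = 16820 − 15000 = 1820.

m = 29, n = -24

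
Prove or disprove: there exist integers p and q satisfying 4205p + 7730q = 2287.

gcd(4205, 7730) = 5, so every integer of the form 4205p + 7730q is a multiple of 5.
But 2287 = 5·457 + 2, so 5 ∤ 2287.
Therefore 4205p + 7730q = 2287 has no solution in integers.

No such integers exist.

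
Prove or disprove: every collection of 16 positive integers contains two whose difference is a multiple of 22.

Take the 16 consecutive integers 24, 25, …, 39: their residues mod 22 are all distinct because 16 ≤ 22.
The differences between them range over 1, …, 15, none of which is divisible by 22.

No; for instance {24, 25, 26, 27, 28, 29, 30, 31, 32, 33, 34, 35, 36, 37, 38, 39} is a counterexample.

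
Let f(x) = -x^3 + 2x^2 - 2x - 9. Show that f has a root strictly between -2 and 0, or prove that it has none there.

Such a root exists.

f(-2) = 11 and f(0) = -9, which have opposite signs.
Since f is a polynomial it is continuous on [-2, 0].
By the Intermediate Value Theorem, f takes the value 0 somewhere in the open interval.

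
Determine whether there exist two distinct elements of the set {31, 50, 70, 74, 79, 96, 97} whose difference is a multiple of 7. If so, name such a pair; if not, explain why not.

No such pair exists.

Reduce each element modulo 7: 31↦3, 50↦1, 70↦0, 74↦4, 79↦2, 96↦5, 97↦6.
These 7 residues are pairwise different, hence no difference of two elements is divisible by 7.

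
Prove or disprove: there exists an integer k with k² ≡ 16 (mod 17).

Take k = 4. Then 4² = 16, and since 0 ≤ 16 < 17 this is already reduced: 4² ≡ 16 (mod 17).

k = 4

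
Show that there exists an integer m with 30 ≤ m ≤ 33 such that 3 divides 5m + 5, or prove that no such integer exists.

m = 32

For m = 30, 31 the values 155, 160 are not multiples of 3. At m = 32 we get 5·32 + 5 = 165, and 165 = 3·55.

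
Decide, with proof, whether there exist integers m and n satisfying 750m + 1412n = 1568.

m = 164, n = -86

Every value of 750m + 1412n is a multiple of gcd(750, 1412) = 2; since 2 ∣ 1568, solutions exist.
Dividing through by 2 reduces the equation to 375m + 706n = 784.
Euclidean algorithm: 706 = 1·375 + 331, 375 = 1·331 + 44, 331 = 7·44 + 23, 44 = 1·23 + 21, 23 = 1·21 + 2, 21 = 10·2 + 1, 2 = 2·1 + 0.
Working back up the chain: 1 = 21 − 10·2 = 21 − 10·(23 − 1·21) = −10·23 + 11·21 = −10·23 + 11·(44 − 1·23) = 11·44 − 21·23 = 11·44 − 21·(331 − 7·44) = −21·331 + 158·44 = −21·331 + 158·(375 − 1·331) = 158·375 − 179·331 = 158·375 − 179·(706 − 1·375) = −179·706 + 337·375. So 375·337 + 706·(-179) = 1.
Multiplying through by 784: m = 337·784 = 264208, n = (-179)·784 = -140336 is a solution.
The general solution is m = 264208 + 706k, n = -140336 − 375k; taking k = -374 gives the smaller pair m = 164, n = -86.
Indeed 750·164 + 1412·(-86) = 123000 − 121432 = 1568.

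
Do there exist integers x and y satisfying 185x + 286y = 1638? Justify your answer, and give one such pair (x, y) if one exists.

185 and 286 are coprime, so 185x + 286y ranges over all of ℤ.
Run the Euclidean algorithm on 286 and 185: 286 = 1·185 + 101, 185 = 1·101 + 84, 101 = 1·84 + 17, 84 = 4·17 + 16, 17 = 1·16 + 1, 16 = 16·1 + 0.
Working back up the chain: 1 = 17 − 1·16 = 17 − (84 − 4·17) = −84 + 5·17 = −84 + 5·(101 − 1·84) = 5·101 − 6·84 = 5·101 − 6·(185 − 1·101) = −6·185 + 11·101 = −6·185 + 11·(286 − 1·185) = 11·286 − 17·185. So 185·(-17) + 286·11 = 1.
Times 1638: 185·(-27846) + 286·18018 = 1638, so (-27846, 18018) solves it.
Adding 98·286 to x and subtracting 98·185 from y gives the tidier solution (182, -112).
Check: 185·182 + 286·(-112) = 33670 − 32032 = 1638. ✓

x = 182, y = -112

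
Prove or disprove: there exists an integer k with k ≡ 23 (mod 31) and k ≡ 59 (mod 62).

No such integer exists.

gcd(31, 62) = 31. If k ≡ 23 (mod 31) and k ≡ 59 (mod 62), then k ≡ 23 (mod 31) and k ≡ 59 (mod 31).
These are incompatible: 23 − 59 = -36 is not divisible by 31.
Hence the system has no solution.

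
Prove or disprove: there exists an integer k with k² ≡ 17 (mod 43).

Take k = 24. Then 24² = 576 = 13·43 + 17, so 24² ≡ 17 (mod 43).

k = 24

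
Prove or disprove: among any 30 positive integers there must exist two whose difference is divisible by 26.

Partition the integers by their residue mod 26; there are 26 classes.
With 30 integers and only 26 classes, the pigeonhole principle forces two of them, say a and b, into the same class.
Equal remainders mean a − b ≡ 0 (mod 26), so 26 divides their difference.

Yes, this is always true.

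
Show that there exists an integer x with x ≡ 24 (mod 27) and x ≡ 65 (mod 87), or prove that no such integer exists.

gcd(27, 87) = 3. If x ≡ 24 (mod 27) and x ≡ 65 (mod 87), then x ≡ 24 (mod 3) and x ≡ 65 (mod 3).
But 24 mod 3 = 0 while 65 mod 3 = 2, a contradiction.
Hence the system has no solution.

No such integer exists.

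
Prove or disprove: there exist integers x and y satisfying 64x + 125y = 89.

x = 101, y = -51

Since gcd(64, 125) = 1, every integer is an integer combination of 64 and 125.
Euclidean algorithm: 125 = 1·64 + 61, 64 = 1·61 + 3, 61 = 20·3 + 1, 3 = 3·1 + 0.
Back-substituting, 1 = 61 − 20·3 = 61 − 20·(64 − 1·61) = −20·64 + 21·61 = −20·64 + 21·(125 − 1·64) = 21·125 − 41·64; that is, 64·(-41) + 125·21 = 1.
Multiplying through by 89: x = (-41)·89 = -3649, y = 21·89 = 1869 is a solution.
Shifting by a multiple of (125, −64) keeps it a solution: x = -3649 + 30·125 = 101, y = 1869 − 30·64 = -51.
Indeed 64·101 + 125·(-51) = 6464 − 6375 = 89.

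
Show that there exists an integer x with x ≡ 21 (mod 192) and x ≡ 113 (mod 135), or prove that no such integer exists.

No such integer exists.

gcd(192, 135) = 3. If x ≡ 21 (mod 192) and x ≡ 113 (mod 135), then x ≡ 21 (mod 3) and x ≡ 113 (mod 3).
But 21 mod 3 = 0 while 113 mod 3 = 2, a contradiction.
Hence the system has no solution.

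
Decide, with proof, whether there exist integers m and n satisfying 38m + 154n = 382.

Since gcd(38, 154) = 2 and 382 = 2·191, Bézout's identity guarantees a solution.
Dividing through by 2 reduces the equation to 19m + 77n = 191.
Run the Euclidean algorithm on 77 and 19: 77 = 4·19 + 1, 19 = 19·1 + 0.
Unwinding: 1 = 77 − 4·19, i.e. 19·(-4) + 77·1 = 1.
Scaling by 191 gives the particular solution (m, n) = (-764, 191).
Shifting by a multiple of (77, −19) keeps it a solution: m = -764 + 10·77 = 6, n = 191 − 10·19 = 1.
Check: 38·6 + 154·1 = 228 + 154 = 382. ✓

m = 6, n = 1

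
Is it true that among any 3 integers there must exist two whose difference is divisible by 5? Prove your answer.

No; for instance {13, 14, 15} is a counterexample.

Consider the 3 integers 13, 14, 15. They lie in distinct residue classes modulo 5, since 3 ≤ 5.
Any two of them differ by at most 2 < 5 and by at least 1, so no difference is a multiple of 5.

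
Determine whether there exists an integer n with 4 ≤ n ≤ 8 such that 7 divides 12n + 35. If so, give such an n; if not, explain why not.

Scanning upward from n = 4 gives 83, 95, 107, none divisible by 7. Try n = 7: 12·7 + 35 = 119 = 17·7, which is divisible by 7.

n = 7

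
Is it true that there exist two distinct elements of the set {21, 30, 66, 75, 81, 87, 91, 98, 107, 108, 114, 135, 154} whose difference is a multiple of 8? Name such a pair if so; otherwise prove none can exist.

The pair (66, 98) works.

66 mod 8 = 2 and 98 mod 8 = 2, so 98 − 66 = 32 = 4·8.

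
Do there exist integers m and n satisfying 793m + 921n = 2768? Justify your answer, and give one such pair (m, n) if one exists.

m = 554, n = -474

793 and 921 are coprime, so 793m + 921n ranges over all of ℤ.
Euclidean algorithm: 921 = 1·793 + 128, 793 = 6·128 + 25, 128 = 5·25 + 3, 25 = 8·3 + 1, 3 = 3·1 + 0.
Back-substituting, 1 = 25 − 8·3 = 25 − 8·(128 − 5·25) = −8·128 + 41·25 = −8·128 + 41·(793 − 6·128) = 41·793 − 254·128 = 41·793 − 254·(921 − 1·793) = −254·921 + 295·793; that is, 793·295 + 921·(-254) = 1.
Scaling by 2768 gives the particular solution (m, n) = (816560, -703072).
The general solution is m = 816560 + 921k, n = -703072 − 793k; taking k = -886 gives the smaller pair m = 554, n = -474.
Indeed 793·554 + 921·(-474) = 439322 − 436554 = 2768.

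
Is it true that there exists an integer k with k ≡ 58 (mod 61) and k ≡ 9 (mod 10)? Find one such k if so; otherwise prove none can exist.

gcd(61, 10) = 1, so the Chinese Remainder Theorem guarantees exactly one residue class mod 610 satisfying both.
Any solution of the first congruence is k = 58 + 61t; substituting into the second, 61t ≡ 9 − 58 ≡ 1 (mod 10).
61 ≡ 1 (mod 10), so this reads 1t ≡ 1 (mod 10). So t ≡ 1 (mod 10).
Taking t = 1 gives k = 58 + 61·1 = 119.
Check: 119 mod 61 = 58, 119 mod 10 = 9. ✓

k = 119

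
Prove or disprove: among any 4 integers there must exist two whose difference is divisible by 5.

Take the 4 consecutive integers 14, 15, 16, 17: their residues mod 5 are all distinct because 4 ≤ 5.
No two share a residue, so no pair has difference divisible by 5; the claim fails for this set.

No; for instance {14, 15, 16, 17} is a counterexample.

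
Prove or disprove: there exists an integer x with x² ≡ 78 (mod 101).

Take x = 49. Then 49² = 2401 = 23·101 + 78, so 49² ≡ 78 (mod 101).

x = 49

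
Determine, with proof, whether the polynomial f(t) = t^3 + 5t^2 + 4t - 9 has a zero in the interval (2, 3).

The endpoint values f(2) = 27 and f(3) = 75 are both positive. Claim: f(t) > 0 for every t in (2, 3).
Substitute t = 2 + u, where 0 < u < 1 on the interval. Expanding, f(2 + u) = u^3 + 11u^2 + 36u + 27.
The nonzero coefficients here are all positive, so for u > 0 every term is positive (or zero), and the constant term 27 is strictly positive.
Therefore f(t) > 0 throughout (2, 3), and f has no zero there.

f has no root in that interval.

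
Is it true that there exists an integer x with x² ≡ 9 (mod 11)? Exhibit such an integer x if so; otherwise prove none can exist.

x = 8

Take x = 8. Then 8² = 64 = 5·11 + 9, so 8² ≡ 9 (mod 11).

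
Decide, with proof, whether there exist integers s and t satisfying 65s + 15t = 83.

Both 65 and 15 are divisible by gcd(65, 15) = 5, hence so is any combination 65s + 15t.
But 83 = 5·16 + 3, so 5 ∤ 83.
So the equation is unsolvable over ℤ.

There are no such integers.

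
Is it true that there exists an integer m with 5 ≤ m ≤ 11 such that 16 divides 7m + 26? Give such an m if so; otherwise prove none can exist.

m = 10

For m = 5, 6, …, 9 the values 61, 68, 75, 82, 89 are not multiples of 16. At m = 10 we get 7·10 + 26 = 96, and 96 = 16·6.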